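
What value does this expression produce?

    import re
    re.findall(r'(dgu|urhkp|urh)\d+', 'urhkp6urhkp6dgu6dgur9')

['urhkp', 'urhkp', 'dgu']

Walking the string: at [0:6] match 'urhkp6', group 1 = 'urhkp'; at [6:12] match 'urhkp6', group 1 = 'urhkp'; at [12:16] match 'dgu6', group 1 = 'dgu'.
`findall` collects group 1 from each match (3 total).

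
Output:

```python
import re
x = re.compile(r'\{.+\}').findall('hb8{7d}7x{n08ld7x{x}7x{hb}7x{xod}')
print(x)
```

['{7d}7x{n08ld7x{x}7x{hb}7x{xod}']

`findall` yields the raw match text (1 of them) because the pattern has no groups.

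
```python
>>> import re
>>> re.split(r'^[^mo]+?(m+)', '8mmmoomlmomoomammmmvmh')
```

['', 'mmm', 'oomlmomoomammmmvmh']

The pattern matches anchored at the start of the string; then one or more of any character except [mo] (lazy); then one or more of a literal 'm' (captured).
Matches to split on: at [0:4] → '8mmm'.
The group in the pattern means `split` returns the separators' captures alongside the pieces.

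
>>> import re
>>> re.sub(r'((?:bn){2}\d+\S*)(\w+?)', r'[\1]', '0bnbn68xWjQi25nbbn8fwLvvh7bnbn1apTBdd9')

This matches the literal 'bn' repeated 2 times, then one or more of a digit, then zero or more of a non-whitespace character (captured); then one or more of a word character (lazy) (captured).
Matches: at [1:38] → 'bnbn68xWjQi25nbbn8fwLvvh7bnbn1apTBdd9'.
`\1` in the replacement pulls in group 1's text for each match.

'0[bnbn68xWjQi25nbbn8fwLvvh7bnbn1apTBdd]'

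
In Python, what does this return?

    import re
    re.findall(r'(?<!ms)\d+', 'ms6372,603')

['372', '603']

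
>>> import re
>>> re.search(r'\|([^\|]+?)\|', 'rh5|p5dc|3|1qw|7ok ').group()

'|p5dc|'

`search` walks the string left to right and returns the first match it finds.
The match spans [3:9] → '|p5dc|'.
Captured: group 1 = 'p5dc'.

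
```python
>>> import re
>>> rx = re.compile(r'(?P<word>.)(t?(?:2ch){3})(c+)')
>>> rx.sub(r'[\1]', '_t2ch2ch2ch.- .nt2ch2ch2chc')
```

'_t2ch2ch2ch.- .[n]'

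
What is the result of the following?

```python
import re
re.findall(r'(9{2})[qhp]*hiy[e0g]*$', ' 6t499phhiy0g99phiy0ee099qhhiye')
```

['99']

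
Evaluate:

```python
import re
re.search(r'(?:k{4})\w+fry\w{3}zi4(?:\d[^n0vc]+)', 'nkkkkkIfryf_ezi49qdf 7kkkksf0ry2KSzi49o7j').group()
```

'kkkkkIfryf_ezi49qdf 7kkkksf'

The pattern matches exactly 4 of a literal 'k' (non-capturing group); then one or more of a word character; then the literal 'fry', then exactly 3 of a word character, then the literal 'zi4'; then a digit, then one or more of any character except [n0vc] (non-capturing group).
`re.search` tries every starting position until one works.
The match spans [1:28] → 'kkkkkIfryf_ezi49qdf 7kkkksf'.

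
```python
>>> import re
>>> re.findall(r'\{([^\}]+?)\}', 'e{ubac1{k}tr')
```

['ubac1{k']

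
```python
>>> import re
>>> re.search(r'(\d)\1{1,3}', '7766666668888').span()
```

`\1` has to match the exact text group 1 already captured.
`search` walks the string left to right and returns the first match it finds.
The match spans [0:2] → '77'.
Captured: group 1 = '7'.

(0, 2)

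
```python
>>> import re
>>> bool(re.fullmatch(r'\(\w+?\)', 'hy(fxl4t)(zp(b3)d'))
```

False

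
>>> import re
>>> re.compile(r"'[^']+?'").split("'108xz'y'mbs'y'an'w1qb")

Matches to split on: at [0:7] → "'108xz'"; at [8:13] → "'mbs'"; at [14:18] → "'an'".
Splitting on the pattern gives 4 pieces.

['', 'y', 'y', 'w1qb']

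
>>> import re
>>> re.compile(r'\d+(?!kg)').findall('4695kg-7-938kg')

`(?!…)`/`(?<!…)` only lets a position through if the neighbouring text does NOT match; no characters are consumed.
No capturing groups, so `findall` returns the 3 full match strings.

['469', '7', '93']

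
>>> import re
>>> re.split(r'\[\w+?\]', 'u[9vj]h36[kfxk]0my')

Splitting on the pattern gives 3 pieces.

['u', 'h36', '0my']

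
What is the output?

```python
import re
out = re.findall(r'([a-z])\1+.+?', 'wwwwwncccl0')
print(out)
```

`\1` is not a pattern — it's the concrete string captured by group 1, re-applied verbatim.
Walking the string: at [0:6] match 'wwwwwn', group 1 = 'w'; at [6:10] match 'cccl', group 1 = 'c'.
With a single group, `findall` returns only what that group captured — 2 items.

['w', 'c']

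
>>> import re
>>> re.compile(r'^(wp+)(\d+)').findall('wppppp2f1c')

[('wppppp', '2')]

This matches anchored at the start of the string; then the literal 'w', then one or more of a literal 'p' (captured); then one or more of a digit (captured).
Walking the string: at [0:7] match 'wppppp2', groups = ('wppppp', '2').
2 groups means the one result is a tuple of 2 captured strings — 1 here.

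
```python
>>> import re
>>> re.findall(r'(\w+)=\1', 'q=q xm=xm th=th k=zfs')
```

['q', 'xm', 'th']

`\1` has to match the exact text group 1 already captured.
Walking the string: at [0:3] match 'q=q', group 1 = 'q'; at [4:9] match 'xm=xm', group 1 = 'xm'; at [10:15] match 'th=th', group 1 = 'th'.
With a single group, `findall` returns only what that group captured — 3 items.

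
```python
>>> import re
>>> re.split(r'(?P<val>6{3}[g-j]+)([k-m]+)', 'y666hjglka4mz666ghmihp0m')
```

['y', '666hjg', 'lk', 'a4mz', '666gh', 'm', 'ihp0m']

The pattern matches exactly 3 of a literal '6', then one or more of a character in [g-j] (captured as 'val'); then one or more of a character in [k-m] (captured).
`re.split` interleaves the captured-group text with the surrounding fragments.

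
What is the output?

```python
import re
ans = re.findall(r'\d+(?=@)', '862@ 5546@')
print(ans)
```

['862', '5546']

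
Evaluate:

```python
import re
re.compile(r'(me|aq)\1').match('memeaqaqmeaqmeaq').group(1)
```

The match spans [0:4] → 'meme'.
Captured: group 1 = 'me'.

'me'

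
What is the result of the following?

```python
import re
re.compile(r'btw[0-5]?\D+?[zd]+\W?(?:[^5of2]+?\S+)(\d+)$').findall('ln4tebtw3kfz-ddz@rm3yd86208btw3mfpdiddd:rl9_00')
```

With a single group, `findall` returns only what that group captured — 1 item.

['0']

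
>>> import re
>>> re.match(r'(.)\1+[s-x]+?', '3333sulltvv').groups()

The match spans [0:5] → '3333s'.
Captured: group 1 = '3'.

('3',)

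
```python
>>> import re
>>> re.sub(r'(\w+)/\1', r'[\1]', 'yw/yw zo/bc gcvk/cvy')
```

'[yw] zo/bc gcvk/cvy'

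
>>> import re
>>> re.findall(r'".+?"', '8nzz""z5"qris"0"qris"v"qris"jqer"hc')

Because the quantifier is non-greedy, it stops expanding at the earliest point where the rest of the pattern can succeed.
No capturing groups, so `findall` returns the 4 full match strings.

['""z5"', '"0"', '"v"', '"jqer"']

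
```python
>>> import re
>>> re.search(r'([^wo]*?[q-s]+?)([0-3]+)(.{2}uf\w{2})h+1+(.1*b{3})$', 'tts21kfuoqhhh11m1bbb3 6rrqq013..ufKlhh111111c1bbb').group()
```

The pattern matches zero or more of any character except [wo] (lazy), then one or more of a character in [q-s] (lazy) (captured); then one or more of a character in [0-3] (captured); then exactly 2 of any character, then the literal 'uf', then exactly 2 of a word character (captured); then one or more of a literal 'h', then one or more of a literal '1'; then any character, then zero or more of the literal '1', then exactly 3 of a literal 'b' (captured); then anchored at the end.
Unlike `match`, `search` isn't anchored — it looks for the pattern anywhere in the string.
The match spans [9:49] → 'qhhh11m1bbb3 6rrqq013..ufKlhh111111c1bbb'.
Captured: group 1 = 'qhhh11m1bbb3 6rrqq', group 2 = '013', group 3 = '..ufKl', group 4 = 'c1bbb'.

'qhhh11m1bbb3 6rrqq013..ufKlhh111111c1bbb'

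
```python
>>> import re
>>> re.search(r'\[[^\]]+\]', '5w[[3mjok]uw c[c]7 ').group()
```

The match spans [2:10] → '[[3mjok]'.

'[[3mjok]'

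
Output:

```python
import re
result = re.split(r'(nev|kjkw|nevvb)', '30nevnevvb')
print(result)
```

['30', 'nev', '', 'nev', 'vb']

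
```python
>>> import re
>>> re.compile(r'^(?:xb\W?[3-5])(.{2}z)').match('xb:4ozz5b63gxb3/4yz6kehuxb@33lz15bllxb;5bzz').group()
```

'xb:4ozz'

`re.match` only tries the pattern at the start of the string.
The match spans [0:7] → 'xb:4ozz'.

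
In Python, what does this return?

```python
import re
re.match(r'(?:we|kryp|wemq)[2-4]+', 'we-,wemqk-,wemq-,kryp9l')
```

None

`re.match` won't scan ahead — the pattern has to work from the very first character.
Here position 0 doesn't satisfy it, so the call returns None.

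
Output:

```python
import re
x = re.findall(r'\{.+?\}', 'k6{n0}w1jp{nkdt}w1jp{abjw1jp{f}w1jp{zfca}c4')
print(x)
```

['{n0}', '{nkdt}', '{abjw1jp{f}', '{zfca}']

Matches: at [2:6] → '{n0}'; at [10:16] → '{nkdt}'; at [20:31] → '{abjw1jp{f}'; at [35:41] → '{zfca}'.
No capturing groups, so `findall` returns the 4 full match strings.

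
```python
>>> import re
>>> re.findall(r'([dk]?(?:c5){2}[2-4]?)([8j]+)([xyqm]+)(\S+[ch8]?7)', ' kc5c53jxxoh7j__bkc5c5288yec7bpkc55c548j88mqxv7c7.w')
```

[('kc5c53', 'j', 'xx', 'oh7j__bkc5c5288yec7bpkc55c548j88mqxv7c7')]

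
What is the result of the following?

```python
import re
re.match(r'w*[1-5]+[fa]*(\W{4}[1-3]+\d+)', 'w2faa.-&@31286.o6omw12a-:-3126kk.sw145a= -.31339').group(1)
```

'.-&@31286'

This matches zero or more of the literal 'w', then one or more of a character in [1-5], then zero or more of one of [fa]; then exactly 4 of a non-word character, then one or more of a character in [1-3], then one or more of a digit (captured).
`match` is anchored at position 0; if the pattern doesn't fit there, it returns None.
The match spans [0:14] → 'w2faa.-&@31286'.
Captured: group 1 = '.-&@31286'.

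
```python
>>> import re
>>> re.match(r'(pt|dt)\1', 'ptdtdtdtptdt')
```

None

A backreference is literal: `\1` must see the identical characters the first group matched.
`match` is anchored at position 0; if the pattern doesn't fit there, it returns None.
Here position 0 doesn't satisfy it, so the call returns None.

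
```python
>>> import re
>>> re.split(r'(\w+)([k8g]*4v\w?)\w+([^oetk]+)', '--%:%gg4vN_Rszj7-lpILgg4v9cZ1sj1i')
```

['--%:%', 'gg', '4vN', '-lpILgg4v9cZ1sj1i', '']

Pattern: one or more of a word character (captured); then zero or more of one of [k8g], then the literal '4v', then optionally a word character (captured); then one or more of a word character; then one or more of any character except [oetk] (captured).
Matches to split on: at [5:33] → 'gg4vN_Rszj7-lpILgg4v9cZ1sj1i'.
With a capturing group present, the delimiter's captured portion is kept in the result list.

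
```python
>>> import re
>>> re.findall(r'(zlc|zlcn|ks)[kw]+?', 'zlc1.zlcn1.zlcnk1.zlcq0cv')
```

['zlcn']

Because there's exactly one group, `findall` drops the full match and keeps group 1 from the one hit.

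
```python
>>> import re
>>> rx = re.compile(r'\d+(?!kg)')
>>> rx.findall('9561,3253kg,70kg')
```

['9561', '325', '7']

`(?!…)`/`(?<!…)` only lets a position through if the neighbouring text does NOT match; no characters are consumed.
`findall` yields the raw match text (3 of them) because the pattern has no groups.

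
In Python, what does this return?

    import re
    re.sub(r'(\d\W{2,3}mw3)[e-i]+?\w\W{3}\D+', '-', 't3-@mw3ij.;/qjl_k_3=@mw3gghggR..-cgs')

't--'

This matches a digit, then 2 to 3 of a non-word character, then the literal 'mw3' (captured); then one or more of a character in [e-i] (lazy); then a word character, then exactly 3 of a non-word character, then one or more of a non-digit.
Matches: at [1:18] → '3-@mw3ij.;/qjl_k_'; at [18:36] → '3=@mw3gghggR..-cgs'.
Every occurrence is swapped for '-'.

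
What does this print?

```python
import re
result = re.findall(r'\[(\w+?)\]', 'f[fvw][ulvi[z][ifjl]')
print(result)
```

Scanning left to right: at [1:6] match '[fvw]', group 1 = 'fvw'; at [11:14] match '[z]', group 1 = 'z'; at [14:20] match '[ifjl]', group 1 = 'ifjl'.
One capturing group, so `findall` returns just the captured substring from each match — 3 in all.

['fvw', 'z', 'ifjl']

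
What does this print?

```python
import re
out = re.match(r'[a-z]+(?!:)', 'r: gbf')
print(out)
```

None

`(?!…)`/`(?<!…)` only lets a position through if the neighbouring text does NOT match; no characters are consumed.
`re.match` only tries the pattern at the start of the string.
Here the string doesn't start with a match, so the call returns None.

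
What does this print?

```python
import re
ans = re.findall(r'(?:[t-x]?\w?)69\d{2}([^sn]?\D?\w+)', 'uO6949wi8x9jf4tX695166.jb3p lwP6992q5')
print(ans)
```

`findall` collects group 1 from each match (2 total).

['wi8x9jf4tX695166', 'q5']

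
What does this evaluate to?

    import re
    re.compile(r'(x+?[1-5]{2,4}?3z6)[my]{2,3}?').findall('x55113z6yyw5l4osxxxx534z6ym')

The pattern matches one or more of a literal 'x' (lazy), then 2 to 4 of a character in [1-5] (lazy), then the literal '3z6' (captured); then 2 to 3 of one of [my] (lazy).
Walking the string: at [0:10] match 'x55113z6yy', group 1 = 'x55113z6'.
With a single group, `findall` returns only what that group captured — 1 item.

['x55113z6']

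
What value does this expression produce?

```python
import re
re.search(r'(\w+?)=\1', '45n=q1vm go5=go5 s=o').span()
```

`\1` has to match the exact text group 1 already captured.
`re.search` tries every starting position until one works.
The match spans [9:16] → 'go5=go5'.
Captured: group 1 = 'go5'.

(9, 16)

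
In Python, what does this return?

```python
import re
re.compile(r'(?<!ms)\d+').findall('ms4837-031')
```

['837', '031']

`(?!…)`/`(?<!…)` only lets a position through if the neighbouring text does NOT match; no characters are consumed.
`findall` yields the raw match text (2 of them) because the pattern has no groups.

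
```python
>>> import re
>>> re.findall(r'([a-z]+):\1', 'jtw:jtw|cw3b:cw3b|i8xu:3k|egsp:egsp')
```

A backreference is literal: `\1` must see the identical characters the first group matched.
Matches: at [0:7] match 'jtw:jtw', group 1 = 'jtw'; at [26:35] match 'egsp:egsp', group 1 = 'egsp'.
One capturing group, so `findall` returns just the captured substring from each match — 2 in all.

['jtw', 'egsp']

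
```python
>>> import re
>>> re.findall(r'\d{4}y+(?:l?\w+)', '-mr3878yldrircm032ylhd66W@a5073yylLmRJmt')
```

['3878yldrircm032ylhd66W', '5073yylLmRJmt']

The pattern matches exactly 4 of a digit, then one or more of a literal 'y'; then optionally a literal 'l', then one or more of a word character (non-capturing group).
Matches: at [3:25] → '3878yldrircm032ylhd66W'; at [27:40] → '5073yylLmRJmt'.
Since nothing is captured, `findall` lists the 2 matched substrings directly.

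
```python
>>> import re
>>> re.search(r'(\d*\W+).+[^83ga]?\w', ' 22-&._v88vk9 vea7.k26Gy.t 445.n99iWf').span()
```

The match spans [0:37] → ' 22-&._v88vk9 vea7.k26Gy.t 445.n99iWf'.

(0, 37)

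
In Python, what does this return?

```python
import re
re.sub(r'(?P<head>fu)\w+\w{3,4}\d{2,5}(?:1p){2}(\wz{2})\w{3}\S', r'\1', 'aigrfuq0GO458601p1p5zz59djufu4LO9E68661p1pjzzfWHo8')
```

'aigrfu8'

This matches the literal 'f', then the literal 'u' (captured as 'head'); then one or more of a word character; then 3 to 4 of a word character, then 2 to 5 of a digit, then the literal '1p' repeated 2 times; then a word character, then exactly 2 of the literal 'z' (captured); then exactly 3 of a word character, then a non-whitespace character.
Each match is replaced using the text its own group 1 captured.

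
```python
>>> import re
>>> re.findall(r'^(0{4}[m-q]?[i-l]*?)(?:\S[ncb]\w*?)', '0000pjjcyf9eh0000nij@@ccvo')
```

['0000pj']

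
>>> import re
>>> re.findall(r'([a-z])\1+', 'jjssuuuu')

After group 1 captures some text, `\1` only succeeds where that same text appears again.
Because there's exactly one group, `findall` drops the full match and keeps group 1 from each hit.

['j', 's', 'u']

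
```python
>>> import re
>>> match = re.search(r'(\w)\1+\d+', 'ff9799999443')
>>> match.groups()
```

The match spans [0:12] → 'ff9799999443'.
Captured: group 1 = 'f'.

('f',)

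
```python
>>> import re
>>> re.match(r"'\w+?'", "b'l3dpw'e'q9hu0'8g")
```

None

With `match`, the pattern is implicitly anchored at the beginning.
Here the pattern fails at index 0, so the call returns None.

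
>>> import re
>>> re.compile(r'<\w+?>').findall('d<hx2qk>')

['<hx2qk>']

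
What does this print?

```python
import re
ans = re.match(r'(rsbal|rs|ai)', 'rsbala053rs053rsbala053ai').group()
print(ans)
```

rsbal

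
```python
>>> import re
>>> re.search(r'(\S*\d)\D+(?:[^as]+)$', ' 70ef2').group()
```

The match spans [1:6] → '70ef2'.

'70ef2'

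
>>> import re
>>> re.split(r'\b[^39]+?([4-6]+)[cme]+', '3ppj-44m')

['3ppj', '44', '']

The `?` after the quantifier makes it lazy — it takes as little as possible before letting the rest of the pattern try.
Because the pattern has a capturing group, `split` also inserts each captured text between the pieces.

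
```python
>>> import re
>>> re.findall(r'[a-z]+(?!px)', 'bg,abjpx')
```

A negative assertion filters positions out without eating any characters.
Matches: at [0:2] → 'bg'; at [3:8] → 'abjpx'.
No capturing groups, so `findall` returns the 2 full match strings.

['bg', 'abjpx']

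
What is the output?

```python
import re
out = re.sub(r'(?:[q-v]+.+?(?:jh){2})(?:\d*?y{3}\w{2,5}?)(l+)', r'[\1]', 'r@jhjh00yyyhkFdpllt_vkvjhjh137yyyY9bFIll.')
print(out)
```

[ll][ll].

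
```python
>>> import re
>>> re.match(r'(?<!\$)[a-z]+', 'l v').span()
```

(0, 1)

`re.match` only tries the pattern at the start of the string.
The match spans [0:1] → 'l'.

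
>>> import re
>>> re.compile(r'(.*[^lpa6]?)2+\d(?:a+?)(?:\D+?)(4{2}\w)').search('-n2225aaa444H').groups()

Pattern: zero or more of any character, then optionally any character except [lpa6] (captured); then one or more of a literal '2', then a digit; then one or more of a literal 'a' (lazy) (non-capturing group); then one or more of a non-digit (lazy) (non-capturing group); then exactly 2 of the literal '4', then a word character (captured).
`re.search` scans for the first position where the pattern succeeds.
The match spans [0:12] → '-n2225aaa444'.
Captured: group 1 = '-n22', group 2 = '444'.

('-n22', '444')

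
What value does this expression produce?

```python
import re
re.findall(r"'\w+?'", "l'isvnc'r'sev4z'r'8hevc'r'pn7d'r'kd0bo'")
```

["'isvnc'", "'sev4z'", "'8hevc'", "'pn7d'", "'kd0bo'"]

Walking the string: at [1:8] → "'isvnc'"; at [9:16] → "'sev4z'"; at [17:24] → "'8hevc'"; at [25:31] → "'pn7d'"; at [32:39] → "'kd0bo'".
Since nothing is captured, `findall` lists the 5 matched substrings directly.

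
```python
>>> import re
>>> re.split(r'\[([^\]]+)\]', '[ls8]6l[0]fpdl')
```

`re.split` interleaves the captured-group text with the surrounding fragments.

['', 'ls8', '6l', '0', 'fpdl']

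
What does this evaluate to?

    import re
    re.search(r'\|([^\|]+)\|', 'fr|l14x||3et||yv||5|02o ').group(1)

'l14x'

Unlike `match`, `search` isn't anchored — it looks for the pattern anywhere in the string.
The match spans [2:8] → '|l14x|'.
Captured: group 1 = 'l14x'.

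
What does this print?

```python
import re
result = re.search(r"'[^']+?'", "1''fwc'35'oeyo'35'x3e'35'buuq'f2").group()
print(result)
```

'fwc'

`search` walks the string left to right and returns the first match it finds.
The match spans [2:7] → "'fwc'".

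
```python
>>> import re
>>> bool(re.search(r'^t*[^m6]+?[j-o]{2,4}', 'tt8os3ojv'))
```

True

Pattern: anchored at the start of the string; then zero or more of a literal 't'; then one or more of any character except [m6] (lazy), then 2 to 4 of a character in [j-o].
`search` walks the string left to right and returns the first match it finds.
The match spans [0:8] → 'tt8os3oj'.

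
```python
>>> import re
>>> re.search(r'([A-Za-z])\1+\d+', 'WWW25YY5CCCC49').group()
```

`\1` is not a pattern — it's the concrete string captured by group 1, re-applied verbatim.
The match spans [0:5] → 'WWW25'.

'WWW25'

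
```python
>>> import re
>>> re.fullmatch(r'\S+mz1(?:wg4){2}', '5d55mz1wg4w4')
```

None

`re.fullmatch` requires the pattern to consume the entire string.
Here there's no way to consume every character, so the call returns None.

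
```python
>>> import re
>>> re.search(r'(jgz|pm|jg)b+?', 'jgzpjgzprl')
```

Here the pattern never matches, so the call returns None.

None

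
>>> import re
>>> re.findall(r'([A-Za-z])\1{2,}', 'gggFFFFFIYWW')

After group 1 captures some text, `\1` only succeeds where that same text appears again.
Matches: at [0:3] match 'ggg', group 1 = 'g'; at [3:8] match 'FFFFF', group 1 = 'F'.
`findall` collects group 1 from each match (2 total).

['g', 'F']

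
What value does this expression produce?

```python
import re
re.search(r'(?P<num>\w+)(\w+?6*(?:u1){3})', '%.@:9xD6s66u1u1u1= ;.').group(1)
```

The match spans [4:17] → '9xD6s66u1u1u1'.
Captured: group 1 = '9xD6s6', group 2 = '6u1u1u1'.

'9xD6s6'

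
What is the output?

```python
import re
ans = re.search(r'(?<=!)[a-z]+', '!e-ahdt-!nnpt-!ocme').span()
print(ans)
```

The lookaround is zero-width — it requires the adjacent text to match without consuming it, so the asserted text isn't part of the match.
The match spans [1:2] → 'e'.

(1, 2)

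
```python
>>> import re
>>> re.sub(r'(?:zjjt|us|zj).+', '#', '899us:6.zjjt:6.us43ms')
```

'899#'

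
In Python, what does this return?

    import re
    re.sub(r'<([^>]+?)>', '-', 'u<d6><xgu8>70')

Every occurrence is swapped for '-'.

'u--70'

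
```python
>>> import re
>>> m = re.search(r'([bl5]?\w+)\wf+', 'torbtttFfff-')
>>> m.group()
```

The pattern matches optionally one of [bl5], then one or more of a word character (captured); then a word character, then one or more of a literal 'f'.
`re.search` scans for the first position where the pattern succeeds.
The match spans [0:11] → 'torbtttFfff'.
Captured: group 1 = 'torbtttFf'.

'torbtttFfff'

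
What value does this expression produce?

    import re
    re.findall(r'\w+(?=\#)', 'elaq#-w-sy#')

The lookaround is zero-width — it requires the adjacent text to match without consuming it, so the asserted text isn't part of the match.
Scanning left to right: at [0:4] → 'elaq'; at [8:10] → 'sy'.
Since nothing is captured, `findall` lists the 2 matched substrings directly.

['elaq', 'sy']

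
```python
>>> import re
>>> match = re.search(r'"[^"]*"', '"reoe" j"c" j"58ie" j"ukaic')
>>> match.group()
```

'"reoe"'

The match spans [0:6] → '"reoe"'.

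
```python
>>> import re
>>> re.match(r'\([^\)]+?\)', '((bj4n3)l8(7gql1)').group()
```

`match` is anchored at position 0; if the pattern doesn't fit there, it returns None.
The match spans [0:8] → '((bj4n3)'.

'((bj4n3)'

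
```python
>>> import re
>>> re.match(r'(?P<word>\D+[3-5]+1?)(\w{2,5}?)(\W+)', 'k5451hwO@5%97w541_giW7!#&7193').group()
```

'k5451hwO@'

Pattern: one or more of a non-digit, then one or more of a character in [3-5], then optionally a literal '1' (captured as 'word'); then 2 to 5 of a word character (lazy) (captured); then one or more of a non-word character (captured).
`re.match` won't scan ahead — the pattern has to work from the very first character.
The match spans [0:9] → 'k5451hwO@'.
Captured: group 1 = 'k5451', group 2 = 'hwO', group 3 = '@'.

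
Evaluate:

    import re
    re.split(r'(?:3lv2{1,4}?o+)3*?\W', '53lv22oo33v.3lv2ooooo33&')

Pattern: the literal '3lv', then 1 to 4 of the literal '2' (lazy), then one or more of a literal 'o' (non-capturing group); then zero or more of the literal '3' (lazy), then a non-word character.
Matches to split on: at [12:24] → '3lv2ooooo33&'.
Splitting on the pattern gives 2 pieces.

['53lv22oo33v.', '']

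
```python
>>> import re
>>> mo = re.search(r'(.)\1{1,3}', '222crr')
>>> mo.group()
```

'222'

A backreference is literal: `\1` must see the identical characters the first group matched.
`search` walks the string left to right and returns the first match it finds.
The match spans [0:3] → '222'.
Captured: group 1 = '2'.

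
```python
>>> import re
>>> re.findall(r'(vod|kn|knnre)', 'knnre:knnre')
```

['kn', 'kn']

Alternation isn't longest-match — the leftmost alternative that fits at this position is chosen.
Scanning left to right: at [0:2] match 'kn', group 1 = 'kn'; at [6:8] match 'kn', group 1 = 'kn'.
With a single group, `findall` returns only what that group captured — 2 items.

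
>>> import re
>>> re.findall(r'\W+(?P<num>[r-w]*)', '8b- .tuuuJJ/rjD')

['tuuu', 'r']

The pattern matches one or more of a non-word character; then zero or more of a character in [r-w] (captured as 'num').
Matches: at [2:9] match '- .tuuu', group 1 = 'tuuu'; at [11:13] match '/r', group 1 = 'r'.
Because there's exactly one group, `findall` drops the full match and keeps group 1 from each hit.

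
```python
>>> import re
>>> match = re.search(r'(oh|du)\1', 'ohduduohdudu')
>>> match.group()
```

A backreference is literal: `\1` must see the identical characters the first group matched.
Unlike `match`, `search` isn't anchored — it looks for the pattern anywhere in the string.
The match spans [2:6] → 'dudu'.
Captured: group 1 = 'du'.

'dudu'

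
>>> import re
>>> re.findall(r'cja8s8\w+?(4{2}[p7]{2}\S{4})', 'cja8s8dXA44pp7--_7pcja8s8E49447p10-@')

This matches the literal 'cja', then the literal '8s8', then one or more of a word character (lazy); then exactly 2 of the literal '4', then exactly 2 of one of [p7], then exactly 4 of a non-whitespace character (captured).
Scanning left to right: at [0:17] match 'cja8s8dXA44pp7--_', group 1 = '44pp7--_'; at [19:36] match 'cja8s8E49447p10-@', group 1 = '447p10-@'.
With a single group, `findall` returns only what that group captured — 2 items.

['44pp7--_', '447p10-@']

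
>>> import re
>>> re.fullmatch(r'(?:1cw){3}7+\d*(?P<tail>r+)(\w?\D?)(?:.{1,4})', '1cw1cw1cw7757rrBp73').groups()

('rr', 'Bp')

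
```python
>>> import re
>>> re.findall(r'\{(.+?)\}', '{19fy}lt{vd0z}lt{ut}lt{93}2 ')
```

['19fy', 'vd0z', 'ut', '93']

The `?` after the quantifier makes it lazy — it takes as little as possible before letting the rest of the pattern try.
Walking the string: at [0:6] match '{19fy}', group 1 = '19fy'; at [8:14] match '{vd0z}', group 1 = 'vd0z'; at [16:20] match '{ut}', group 1 = 'ut'; at [22:26] match '{93}', group 1 = '93'.
One capturing group, so `findall` returns just the captured substring from each match — 4 in all.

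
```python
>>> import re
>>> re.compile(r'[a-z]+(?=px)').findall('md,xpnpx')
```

The lookaround is zero-width — it requires the adjacent text to match without consuming it, so the asserted text isn't part of the match.
Matches: at [3:6] → 'xpn'.
`findall` yields the raw match text (1 of them) because the pattern has no groups.

['xpn']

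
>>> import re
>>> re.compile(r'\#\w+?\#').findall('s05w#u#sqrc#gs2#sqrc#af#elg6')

`findall` yields the raw match text (3 of them) because the pattern has no groups.

['#u#', '#gs2#', '#af#']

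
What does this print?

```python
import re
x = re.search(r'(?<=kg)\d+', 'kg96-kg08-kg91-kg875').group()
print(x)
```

96

Because the assertion is zero-width, the text it checks is not consumed and won't appear in the result.
`re.search` tries every starting position until one works.
The match spans [2:4] → '96'.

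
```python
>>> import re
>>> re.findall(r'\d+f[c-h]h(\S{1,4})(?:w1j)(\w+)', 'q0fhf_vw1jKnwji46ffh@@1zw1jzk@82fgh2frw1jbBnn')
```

[('@@1z', 'zk'), ('2fr', 'bBnn')]

Pattern: one or more of a digit, then the literal 'f', then a character in [c-h]; then a literal 'h'; then 1 to 4 of a non-whitespace character (captured); then the literal 'w', then the literal '1j' (non-capturing group); then one or more of a word character (captured).
Walking the string: at [15:29] match '46ffh@@1zw1jzk', groups = ('@@1z', 'zk'); at [30:45] match '82fgh2frw1jbBnn', groups = ('2fr', 'bBnn').
`findall` packs the 2 group values into a tuple for every match.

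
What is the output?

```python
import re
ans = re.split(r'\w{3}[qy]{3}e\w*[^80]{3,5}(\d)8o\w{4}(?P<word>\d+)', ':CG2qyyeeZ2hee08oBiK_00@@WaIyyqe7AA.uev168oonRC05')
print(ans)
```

[':', '0', '00', '@@', '6', '05', '']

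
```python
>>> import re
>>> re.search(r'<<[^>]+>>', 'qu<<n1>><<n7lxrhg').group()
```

'<<n1>>'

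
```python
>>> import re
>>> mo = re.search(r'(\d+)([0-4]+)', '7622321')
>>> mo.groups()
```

('762232', '1')

The match spans [0:7] → '7622321'.
Captured: group 1 = '762232', group 2 = '1'.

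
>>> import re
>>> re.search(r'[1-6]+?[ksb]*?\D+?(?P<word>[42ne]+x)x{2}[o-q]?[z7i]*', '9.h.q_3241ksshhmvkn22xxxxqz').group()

'3241ksshhmvkn22xxx'

Pattern: one or more of a character in [1-6] (lazy), then zero or more of one of [ksb] (lazy); then one or more of a non-digit (lazy); then one or more of one of [42ne], then a literal 'x' (captured as 'word'); then exactly 2 of a literal 'x', then optionally a character in [o-q], then zero or more of one of [z7i].
Unlike `match`, `search` isn't anchored — it looks for the pattern anywhere in the string.
The match spans [6:24] → '3241ksshhmvkn22xxx'.
Captured: group 1 = 'n22x'.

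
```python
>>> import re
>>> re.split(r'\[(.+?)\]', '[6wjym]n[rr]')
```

['', '6wjym', 'n', 'rr', '']

Matches to split on: at [0:7] → '[6wjym]'; at [8:12] → '[rr]'.
The group in the pattern means `split` returns the separators' captures alongside the pieces.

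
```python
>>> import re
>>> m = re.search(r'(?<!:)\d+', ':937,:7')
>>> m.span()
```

(2, 4)

Because the assertion is negative and zero-width, positions next to the forbidden text are skipped.
Unlike `match`, `search` isn't anchored — it looks for the pattern anywhere in the string.
The match spans [2:4] → '37'.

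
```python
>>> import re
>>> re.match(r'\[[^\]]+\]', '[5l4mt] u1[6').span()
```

`re.match` only tries the pattern at the start of the string.
The match spans [0:7] → '[5l4mt]'.

(0, 7)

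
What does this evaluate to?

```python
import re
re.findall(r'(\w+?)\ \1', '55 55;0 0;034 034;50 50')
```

['55', '0', '034', '50']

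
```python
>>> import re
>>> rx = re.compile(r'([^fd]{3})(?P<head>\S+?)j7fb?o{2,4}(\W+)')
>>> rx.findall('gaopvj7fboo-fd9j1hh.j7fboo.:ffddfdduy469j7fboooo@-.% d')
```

[('gao', 'pv', '-'), ('9j1', 'hh.', '.:'), ('uy4', '69', '@-.% ')]

The pattern matches exactly 3 of any character except [fd] (captured); then one or more of a non-whitespace character (lazy) (captured as 'head'); then the literal 'j7f', then optionally the literal 'b', then 2 to 4 of the literal 'o'; then one or more of a non-word character (captured).
Scanning left to right: at [0:12] match 'gaopvj7fboo-', groups = ('gao', 'pv', '-'); at [14:28] match '9j1hh.j7fboo.:', groups = ('9j1', 'hh.', '.:'); at [35:53] match 'uy469j7fboooo@-.% ', groups = ('uy4', '69', '@-.% ').
With 3 capturing groups, `findall` returns a 3-tuple per match.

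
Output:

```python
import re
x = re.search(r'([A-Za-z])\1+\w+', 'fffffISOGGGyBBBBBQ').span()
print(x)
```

(0, 18)

`\1` has to match the exact text group 1 already captured.
`re.search` tries every starting position until one works.
The match spans [0:18] → 'fffffISOGGGyBBBBBQ'.
Captured: group 1 = 'f'.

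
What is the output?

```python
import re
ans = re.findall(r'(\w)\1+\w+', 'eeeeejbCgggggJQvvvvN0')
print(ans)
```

After group 1 captures some text, `\1` only succeeds where that same text appears again.
Matches: at [0:21] match 'eeeeejbCgggggJQvvvvN0', group 1 = 'e'.
With a single group, `findall` returns only what that group captured — 1 item.

['e']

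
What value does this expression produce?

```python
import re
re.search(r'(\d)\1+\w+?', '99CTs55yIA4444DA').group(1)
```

The match spans [0:3] → '99C'.
Captured: group 1 = '9'.

'9'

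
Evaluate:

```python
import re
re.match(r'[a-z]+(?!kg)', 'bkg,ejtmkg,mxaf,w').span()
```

A negative assertion filters positions out without eating any characters.
`re.match` only tries the pattern at the start of the string.
The match spans [0:3] → 'bkg'.

(0, 3)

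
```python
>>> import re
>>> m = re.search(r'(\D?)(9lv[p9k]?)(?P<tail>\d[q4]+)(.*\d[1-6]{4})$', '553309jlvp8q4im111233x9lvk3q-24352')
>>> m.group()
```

'x9lvk3q-24352'

Pattern: optionally a non-digit (captured); then the literal '9lv', then optionally one of [p9k] (captured); then a digit, then one or more of one of [q4] (captured as 'tail'); then zero or more of any character, then a digit, then exactly 4 of a character in [1-6] (captured); then anchored at the end.
`re.search` tries every starting position until one works.
The match spans [21:34] → 'x9lvk3q-24352'.
Captured: group 1 = 'x', group 2 = '9lvk', group 3 = '3q', group 4 = '-24352'.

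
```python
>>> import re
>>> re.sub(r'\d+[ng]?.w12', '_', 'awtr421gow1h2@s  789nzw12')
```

Pattern: one or more of a digit; then optionally one of [ng], then any character, then the literal 'w12'.
Matches: at [17:25] → '789nzw12'.
Each match is replaced by '_'.

'awtr421gow1h2@s  _'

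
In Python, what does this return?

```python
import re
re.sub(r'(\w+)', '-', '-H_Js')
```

'--'

This matches one or more of a word character (captured).
Matches: at [1:5] → 'H_Js'.
`sub` substitutes '-' at each match site.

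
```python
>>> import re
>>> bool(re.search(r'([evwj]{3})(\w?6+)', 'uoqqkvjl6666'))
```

False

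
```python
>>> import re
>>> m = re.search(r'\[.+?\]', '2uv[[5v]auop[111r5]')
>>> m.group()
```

'[[5v]'

`re.search` tries every starting position until one works.
The match spans [3:8] → '[[5v]'.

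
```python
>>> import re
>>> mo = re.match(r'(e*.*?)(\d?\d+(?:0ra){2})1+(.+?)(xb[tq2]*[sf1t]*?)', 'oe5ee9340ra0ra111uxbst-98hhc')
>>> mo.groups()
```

('oe5ee', '9340ra0ra', 'u', 'xb')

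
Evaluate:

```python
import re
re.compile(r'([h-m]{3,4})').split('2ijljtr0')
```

['2', 'ijlj', 'tr0']

Because the pattern has a capturing group, `split` also inserts each captured text between the pieces.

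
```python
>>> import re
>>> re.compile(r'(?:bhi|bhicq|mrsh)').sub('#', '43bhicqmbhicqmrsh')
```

Alternation tries branches left to right and keeps the first one that lets the overall match succeed at that position.
Matches: at [2:5] → 'bhi'; at [8:11] → 'bhi'; at [13:17] → 'mrsh'.
Every occurrence is swapped for '#'.

'43#cqm#cq#'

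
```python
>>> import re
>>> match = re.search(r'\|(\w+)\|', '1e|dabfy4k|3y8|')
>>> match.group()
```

'|dabfy4k|'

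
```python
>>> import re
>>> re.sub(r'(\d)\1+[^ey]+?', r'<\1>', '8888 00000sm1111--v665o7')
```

After group 1 captures some text, `\1` only succeeds where that same text appears again.
Matches: at [0:5] → '8888 '; at [5:11] → '00000s'; at [12:17] → '1111-'; at [19:22] → '665'.
Each match is replaced using the text its own group 1 captured.

'<8><0>m<1>-v<6>o7'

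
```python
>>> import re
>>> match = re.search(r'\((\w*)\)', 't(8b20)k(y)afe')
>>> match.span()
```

(1, 7)

The match spans [1:7] → '(8b20)'.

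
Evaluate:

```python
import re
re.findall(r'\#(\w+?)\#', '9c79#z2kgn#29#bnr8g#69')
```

['z2kgn', 'bnr8g']

`findall` collects group 1 from each match (2 total).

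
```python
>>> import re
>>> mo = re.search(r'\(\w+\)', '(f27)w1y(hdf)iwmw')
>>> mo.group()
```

Unlike `match`, `search` isn't anchored — it looks for the pattern anywhere in the string.
The match spans [0:5] → '(f27)'.

'(f27)'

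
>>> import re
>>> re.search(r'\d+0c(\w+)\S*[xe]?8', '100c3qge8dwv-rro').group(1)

The match spans [0:9] → '100c3qge8'.
Captured: group 1 = '3qge'.

'3qge'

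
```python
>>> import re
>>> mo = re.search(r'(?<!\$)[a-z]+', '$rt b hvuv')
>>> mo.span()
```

(2, 3)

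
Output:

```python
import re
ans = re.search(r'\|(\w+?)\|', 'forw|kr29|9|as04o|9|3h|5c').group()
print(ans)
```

The match spans [4:10] → '|kr29|'.

|kr29|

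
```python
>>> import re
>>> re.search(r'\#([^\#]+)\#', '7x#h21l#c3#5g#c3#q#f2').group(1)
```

The match spans [2:8] → '#h21l#'.
Captured: group 1 = 'h21l'.

'h21l'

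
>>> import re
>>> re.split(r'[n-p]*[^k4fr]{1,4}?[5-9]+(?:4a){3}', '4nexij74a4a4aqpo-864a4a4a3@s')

['4', '', '3@s']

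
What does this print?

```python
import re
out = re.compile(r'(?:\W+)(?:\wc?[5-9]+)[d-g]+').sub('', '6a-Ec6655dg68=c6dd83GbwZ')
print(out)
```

6a6883GbwZ

Each match is replaced by ''.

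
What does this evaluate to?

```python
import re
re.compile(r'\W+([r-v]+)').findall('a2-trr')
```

['trr']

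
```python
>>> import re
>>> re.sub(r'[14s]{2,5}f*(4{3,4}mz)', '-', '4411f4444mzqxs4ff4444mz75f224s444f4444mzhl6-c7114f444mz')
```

'-qx-75f22-hl6-c7-'

Pattern: 2 to 5 of one of [14s], then zero or more of the literal 'f'; then 3 to 4 of a literal '4', then the literal 'mz' (captured).
Matches: at [0:11] → '4411f4444mz'; at [13:23] → 's4ff4444mz'; at [28:40] → '4s444f4444mz'; at [46:55] → '114f444mz'.
`sub` substitutes '-' at each match site.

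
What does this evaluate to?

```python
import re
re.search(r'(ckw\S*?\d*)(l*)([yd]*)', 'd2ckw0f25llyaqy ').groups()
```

This matches the literal 'ckw', then zero or more of a non-whitespace character (lazy), then zero or more of a digit (captured); then zero or more of a literal 'l' (captured); then zero or more of one of [yd] (captured).
With the lazy modifier that quantifier settles for the fewest repetitions that let the rest of the pattern succeed (the atoms after it are unaffected and can still be greedy).
`search` walks the string left to right and returns the first match it finds.
The match spans [2:6] → 'ckw0'.
Captured: group 1 = 'ckw0', group 2 = '', group 3 = ''.

('ckw0', '', '')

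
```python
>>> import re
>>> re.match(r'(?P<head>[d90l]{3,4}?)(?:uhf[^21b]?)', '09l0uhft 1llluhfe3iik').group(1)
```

The match spans [0:8] → '09l0uhft'.
Captured: group 1 = '09l0'.

'09l0'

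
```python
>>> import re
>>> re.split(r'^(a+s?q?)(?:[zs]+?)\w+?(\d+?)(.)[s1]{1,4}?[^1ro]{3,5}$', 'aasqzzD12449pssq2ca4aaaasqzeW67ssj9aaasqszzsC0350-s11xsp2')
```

Pattern: anchored at the start of the string; then one or more of a literal 'a', then optionally a literal 's', then optionally a literal 'q' (captured); then one or more of one of [zs] (lazy) (non-capturing group); then one or more of a word character (lazy); then one or more of a digit (lazy) (captured); then any character (captured); then 1 to 4 of one of [s1] (lazy), then 3 to 5 of any character except [1ro]; then anchored at the end.
A `+?`/`*?`/`{m,n}?` starts at its minimum and grows only as far as needed for what follows to match.
Matches to split on: at [0:57] → 'aasqzzD12449pssq2ca4aaaasqzeW67ssj9aaasqszzsC0350-s11xsp2'.
With a capturing group present, the delimiter's captured portion is kept in the result list.

['', 'aasq', '0350', '-', '']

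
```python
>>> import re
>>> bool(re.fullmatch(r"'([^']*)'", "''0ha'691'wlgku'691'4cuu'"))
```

`re.fullmatch` is like wrapping the pattern in `^…$` (in single-line mode).
Here the pattern can't cover the whole string, so the call returns None, and `bool(None)` is False.

False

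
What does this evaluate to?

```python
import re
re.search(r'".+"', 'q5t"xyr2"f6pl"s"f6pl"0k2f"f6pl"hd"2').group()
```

'"xyr2"f6pl"s"f6pl"0k2f"f6pl"hd"'

The match spans [3:34] → '"xyr2"f6pl"s"f6pl"0k2f"f6pl"hd"'.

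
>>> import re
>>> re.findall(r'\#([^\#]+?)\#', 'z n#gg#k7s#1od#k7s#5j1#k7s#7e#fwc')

['gg', '1od', '5j1', '7e']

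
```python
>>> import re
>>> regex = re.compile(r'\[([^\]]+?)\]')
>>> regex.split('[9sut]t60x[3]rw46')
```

['', '9sut', 't60x', '3', 'rw46']

Matches to split on: at [0:6] → '[9sut]'; at [10:13] → '[3]'.
`re.split` interleaves the captured-group text with the surrounding fragments.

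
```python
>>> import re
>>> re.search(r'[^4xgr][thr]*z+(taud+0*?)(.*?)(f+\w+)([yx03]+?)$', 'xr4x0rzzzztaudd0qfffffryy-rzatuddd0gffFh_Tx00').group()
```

'0rzzzztaudd0qfffffryy-rzatuddd0gffFh_Tx00'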